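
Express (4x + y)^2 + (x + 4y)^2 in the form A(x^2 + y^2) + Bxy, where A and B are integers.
17(x^2 + y^2) + 16xy

Expanding: (4x + y)^2 = 16x^2 + 8xy + y^2
(x + 4y)^2 = x^2 + 8xy + 16y^2
Sum = (16+1)(x^2+y^2) + 16xy = 17(x^2 + y^2) + 16xy
This is symmetric in x and y.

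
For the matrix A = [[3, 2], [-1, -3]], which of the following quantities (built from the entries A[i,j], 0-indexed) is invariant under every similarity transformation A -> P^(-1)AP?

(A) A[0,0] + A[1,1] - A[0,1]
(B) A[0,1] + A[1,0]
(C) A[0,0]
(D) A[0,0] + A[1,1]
D

A[0,0] + A[1,1] is the trace of A. By the cyclic property of the trace, tr(P^(-1)AP) = tr(APP^(-1)) = tr(A), so it is the same for every matrix similar to A.

The other combinations are not similarity invariants. For example, take P = [[2, 1], [1, 1]] (det P = 1), so P^(-1) = [[1, -1], [-1, 2]] and
B = P^(-1)AP = [[13, 9], [-18, -13]].
Evaluating each option on A and on B:
(A) A[0,0] + A[1,1] - A[0,1]: -2 for A, -9 for B -> changes
(B) A[0,1] + A[1,0]: 1 for A, -9 for B -> changes
(C) A[0,0]: 3 for A, 13 for B -> changes
(D) A[0,0] + A[1,1]: 0 for A, 0 for B -> unchanged

Only (D) A[0,0] + A[1,1] = 0 survives (and it does so for every P, not just this one), so it is the invariant.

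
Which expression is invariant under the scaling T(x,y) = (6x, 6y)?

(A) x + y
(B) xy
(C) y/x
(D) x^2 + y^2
C

Under the uniform scaling T(x,y) = (6x, 6y):
Substitute the transformed coordinates into each option and compare with the original:
(A) x + y  ->  (6x) + (6y) = 6x + 6y   [differs from x + y: not invariant]
(B) xy  ->  (6x)(6y) = 36xy   [differs from xy: not invariant]
(C) y/x  ->  (6y)/(6x) = y/x   [equals y/x: invariant]
(D) x^2 + y^2  ->  (6x)^2 + (6y)^2 = 36x^2 + 36y^2   [differs from x^2 + y^2: not invariant]

Only option (C), y/x, is unchanged by the transformation.
The common factor 6 cancels in a ratio of coordinates, while sums, products and sums of squares pick up factors of 6 or 36.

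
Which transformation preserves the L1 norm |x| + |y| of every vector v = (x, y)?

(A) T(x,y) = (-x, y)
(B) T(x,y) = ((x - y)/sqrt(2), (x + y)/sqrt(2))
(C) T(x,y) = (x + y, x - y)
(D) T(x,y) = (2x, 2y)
A

A transformation preserves a norm if ||T(v)|| = ||v|| for every v; a single vector where the norm changes rules an option out.

(A) T(x,y) = (-x, y): preserves the norm -- it only permutes the coordinates and/or flips signs, which leaves |x| + |y| unchanged.
(B) T(x,y) = ((x - y)/sqrt(2), (x + y)/sqrt(2)): v = (1, 0) has norm |1| + |0| = 1, but T(v) = (sqrt(2)/2, sqrt(2)/2) has norm sqrt(2) -- not preserved.
(C) T(x,y) = (x + y, x - y): v = (1, 0) has norm |1| + |0| = 1, but T(v) = (1, 1) has norm 2 -- not preserved.
(D) T(x,y) = (2x, 2y): v = (1, 0) has norm |1| + |0| = 1, but T(v) = (2, 0) has norm 2 -- not preserved.

Therefore the answer is (A).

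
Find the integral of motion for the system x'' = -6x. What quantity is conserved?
E = (x')^2 + 6x^2

Multiply the equation by x':
x' * x'' = -6x * x'
The left side is d/dt[(x')^2/2] and the right side is d/dt[-6x^2/2], so
d/dt[(x')^2/2 + 6x^2/2] = 0, i.e. (x')^2/2 + 6x^2/2 = constant.
Multiplying by 2, the integral of motion is E = (x')^2 + 6x^2.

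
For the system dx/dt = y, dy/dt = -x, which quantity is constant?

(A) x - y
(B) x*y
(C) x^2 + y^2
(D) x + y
C

A first integral I satisfies dI/dt = 0 along every solution. Differentiate each option and use the equation of motion:
(A) d/dt[x - y] = y - (-x) = x + y, not identically 0
(B) d/dt[x*y] = (dx/dt)y + x(dy/dt) = y^2 - x^2, not identically 0
(C) d/dt[x^2 + y^2] = 2x*dx/dt + 2y*dy/dt = 2x*y + 2y*(-x) = 0
(D) d/dt[x + y] = y + (-x) = y - x, not identically 0

Only (C) has zero time-derivative. So x^2 + y^2 (the squared radius; trajectories are circles) is the conserved quantity.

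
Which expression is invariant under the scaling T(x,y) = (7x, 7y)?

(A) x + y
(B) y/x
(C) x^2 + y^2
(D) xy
B

Under the uniform scaling T(x,y) = (7x, 7y):
Substitute the transformed coordinates into each option and compare with the original:
(A) x + y  ->  (7x) + (7y) = 7x + 7y   [differs from x + y: not invariant]
(B) y/x  ->  (7y)/(7x) = y/x   [equals y/x: invariant]
(C) x^2 + y^2  ->  (7x)^2 + (7y)^2 = 49x^2 + 49y^2   [differs from x^2 + y^2: not invariant]
(D) xy  ->  (7x)(7y) = 49xy   [differs from xy: not invariant]

Only option (B), y/x, is unchanged by the transformation.
The common factor 7 cancels in a ratio of coordinates, while sums, products and sums of squares pick up factors of 7 or 49.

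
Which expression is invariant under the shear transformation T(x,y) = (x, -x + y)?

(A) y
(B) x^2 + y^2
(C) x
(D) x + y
C

Under the shear T(x,y) = (x, -x + y):
Substitute the transformed coordinates into each option and compare with the original:
(A) y  ->  (-x + y) = -x + y   [differs from y: not invariant]
(B) x^2 + y^2  ->  (x)^2 + (-x + y)^2 = 2x^2 - 2xy + y^2   [differs from x^2 + y^2: not invariant]
(C) x  ->  (x) = x   [equals x: invariant]
(D) x + y  ->  (x) + (-x + y) = y   [differs from x + y: not invariant]

Only option (C), x, is unchanged by the transformation.
A vertical shear moves points parallel to the y-axis, so the x-coordinate (and any function of x alone) is unchanged.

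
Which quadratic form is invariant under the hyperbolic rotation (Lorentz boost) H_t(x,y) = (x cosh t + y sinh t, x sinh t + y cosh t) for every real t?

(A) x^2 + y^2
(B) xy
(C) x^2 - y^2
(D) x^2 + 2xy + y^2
C

Write x' = x cosh t + y sinh t, y' = x sinh t + y cosh t and substitute into each option:
(A) x^2 + y^2: (x cosh t + y sinh t)^2 + (x sinh t + y cosh t)^2 = (x^2 + y^2)(cosh^2 t + sinh^2 t) + 4xy sinh t cosh t = (x^2 + y^2) cosh 2t + 2xy sinh 2t   [not invariant for t != 0]
(B) xy: (x cosh t + y sinh t)(x sinh t + y cosh t) = xy(cosh^2 t + sinh^2 t) + (x^2 + y^2) sinh t cosh t = xy cosh 2t + (x^2 + y^2)(sinh 2t)/2   [not invariant for t != 0]
(C) x^2 - y^2: (x cosh t + y sinh t)^2 - (x sinh t + y cosh t)^2 = x^2(cosh^2 t - sinh^2 t) + 2xy(cosh t sinh t - sinh t cosh t) + y^2(sinh^2 t - cosh^2 t) = x^2 - y^2   [invariant, using cosh^2 t - sinh^2 t = 1]
(D) x^2 + 2xy + y^2: (x' + y')^2 with x' + y' = (x + y)(cosh t + sinh t) = (x + y)e^t, so it becomes (x + y)^2 e^(2t)   [not invariant for t != 0]

Only (C) x^2 - y^2 is unchanged; it is the Minkowski form preserved by Lorentz boosts, just as x^2 + y^2 is preserved by ordinary rotations.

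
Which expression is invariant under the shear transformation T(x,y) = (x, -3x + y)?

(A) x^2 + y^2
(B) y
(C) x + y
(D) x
D

Under the shear T(x,y) = (x, -3x + y):
Substitute the transformed coordinates into each option and compare with the original:
(A) x^2 + y^2  ->  (x)^2 + (-3x + y)^2 = 10x^2 - 6xy + y^2   [differs from x^2 + y^2: not invariant]
(B) y  ->  (-3x + y) = -3x + y   [differs from y: not invariant]
(C) x + y  ->  (x) + (-3x + y) = -2x + y   [differs from x + y: not invariant]
(D) x  ->  (x) = x   [equals x: invariant]

Only option (D), x, is unchanged by the transformation.
A vertical shear moves points parallel to the y-axis, so the x-coordinate (and any function of x alone) is unchanged.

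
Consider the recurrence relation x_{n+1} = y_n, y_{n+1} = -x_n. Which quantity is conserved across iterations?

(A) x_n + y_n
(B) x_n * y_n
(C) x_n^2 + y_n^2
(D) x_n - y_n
C

For the recurrence x_{n+1} = y_n, y_{n+1} = -x_n:

x_{n+1}^2 + y_{n+1}^2 = y_n^2 + (-x_n)^2 = x_n^2 + y_n^2
The sum of squares is conserved (like energy in a harmonic oscillator).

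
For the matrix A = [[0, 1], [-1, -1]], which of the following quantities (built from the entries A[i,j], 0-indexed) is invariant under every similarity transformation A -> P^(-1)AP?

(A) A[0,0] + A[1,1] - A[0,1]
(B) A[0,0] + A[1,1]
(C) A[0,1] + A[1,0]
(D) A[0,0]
B

A[0,0] + A[1,1] is the trace of A. By the cyclic property of the trace, tr(P^(-1)AP) = tr(APP^(-1)) = tr(A), so it is the same for every matrix similar to A.

The other combinations are not similarity invariants. For example, take P = [[1, 2], [0, 1]] (det P = 1), so P^(-1) = [[1, -2], [0, 1]] and
B = P^(-1)AP = [[2, 7], [-1, -3]].
Evaluating each option on A and on B:
(A) A[0,0] + A[1,1] - A[0,1]: -2 for A, -8 for B -> changes
(B) A[0,0] + A[1,1]: -1 for A, -1 for B -> unchanged
(C) A[0,1] + A[1,0]: 0 for A, 6 for B -> changes
(D) A[0,0]: 0 for A, 2 for B -> changes

Only (B) A[0,0] + A[1,1] = -1 survives (and it does so for every P, not just this one), so it is the invariant.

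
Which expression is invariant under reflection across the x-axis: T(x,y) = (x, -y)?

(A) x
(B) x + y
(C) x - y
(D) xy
A

The map is reflection across the x-axis: T(x,y) = (x, -y).
Substitute the transformed coordinates into each option and compare with the original:
(A) x  ->  (x) = x   [equals x: invariant]
(B) x + y  ->  (x) + (-y) = x - y   [differs from x + y: not invariant]
(C) x - y  ->  (x) - (-y) = x + y   [differs from x - y: not invariant]
(D) xy  ->  (x)(-y) = -xy   [differs from xy: not invariant]

Only option (A), x, is unchanged by the transformation.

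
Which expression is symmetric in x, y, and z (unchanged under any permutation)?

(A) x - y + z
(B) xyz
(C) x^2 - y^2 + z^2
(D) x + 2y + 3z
B

A symmetric expression is unchanged when the variables are permuted; here the transformation to test is the swap (x, y) -> (y, x).
A symmetric expression must survive every permutation; the single swap x <-> y already eliminates the distractors, and the keyed expression is also unchanged by x <-> z and y <-> z (each variable enters it in exactly the same way).
Substitute the transformed coordinates into each option and compare with the original:
(A) x - y + z  ->  (y) - (x) + z = -x + y + z   [differs from x - y + z: not invariant]
(B) xyz  ->  (y)(x)z = xyz   [equals xyz: invariant]
(C) x^2 - y^2 + z^2  ->  (y)^2 - (x)^2 + z^2 = -x^2 + y^2 + z^2   [differs from x^2 - y^2 + z^2: not invariant]
(D) x + 2y + 3z  ->  (y) + 2(x) + 3z = 2x + y + 3z   [differs from x + 2y + 3z: not invariant]

Only option (B), xyz, is unchanged by the transformation.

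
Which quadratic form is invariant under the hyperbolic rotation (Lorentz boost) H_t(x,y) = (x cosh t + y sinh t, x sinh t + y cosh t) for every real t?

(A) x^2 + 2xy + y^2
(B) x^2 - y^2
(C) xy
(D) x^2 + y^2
B

Write x' = x cosh t + y sinh t, y' = x sinh t + y cosh t and substitute into each option:
(A) x^2 + 2xy + y^2: (x' + y')^2 with x' + y' = (x + y)(cosh t + sinh t) = (x + y)e^t, so it becomes (x + y)^2 e^(2t)   [not invariant for t != 0]
(B) x^2 - y^2: (x cosh t + y sinh t)^2 - (x sinh t + y cosh t)^2 = x^2(cosh^2 t - sinh^2 t) + 2xy(cosh t sinh t - sinh t cosh t) + y^2(sinh^2 t - cosh^2 t) = x^2 - y^2   [invariant, using cosh^2 t - sinh^2 t = 1]
(C) xy: (x cosh t + y sinh t)(x sinh t + y cosh t) = xy(cosh^2 t + sinh^2 t) + (x^2 + y^2) sinh t cosh t = xy cosh 2t + (x^2 + y^2)(sinh 2t)/2   [not invariant for t != 0]
(D) x^2 + y^2: (x cosh t + y sinh t)^2 + (x sinh t + y cosh t)^2 = (x^2 + y^2)(cosh^2 t + sinh^2 t) + 4xy sinh t cosh t = (x^2 + y^2) cosh 2t + 2xy sinh 2t   [not invariant for t != 0]

Only (B) x^2 - y^2 is unchanged; it is the Minkowski form preserved by Lorentz boosts, just as x^2 + y^2 is preserved by ordinary rotations.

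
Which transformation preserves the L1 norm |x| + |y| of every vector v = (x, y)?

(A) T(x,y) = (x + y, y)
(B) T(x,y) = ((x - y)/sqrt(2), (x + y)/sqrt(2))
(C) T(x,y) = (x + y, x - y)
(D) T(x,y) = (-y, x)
D

A transformation preserves a norm if ||T(v)|| = ||v|| for every v; a single vector where the norm changes rules an option out.

(A) T(x,y) = (x + y, y): v = (0, 1) has norm |0| + |1| = 1, but T(v) = (1, 1) has norm 2 -- not preserved.
(B) T(x,y) = ((x - y)/sqrt(2), (x + y)/sqrt(2)): v = (1, 0) has norm |1| + |0| = 1, but T(v) = (sqrt(2)/2, sqrt(2)/2) has norm sqrt(2) -- not preserved.
(C) T(x,y) = (x + y, x - y): v = (1, 0) has norm |1| + |0| = 1, but T(v) = (1, 1) has norm 2 -- not preserved.
(D) T(x,y) = (-y, x): preserves the norm -- it only permutes the coordinates and/or flips signs, which leaves |x| + |y| unchanged.

Therefore the answer is (D).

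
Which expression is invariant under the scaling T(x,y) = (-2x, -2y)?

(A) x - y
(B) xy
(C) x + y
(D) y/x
D

Under the uniform scaling T(x,y) = (-2x, -2y):
Substitute the transformed coordinates into each option and compare with the original:
(A) x - y  ->  (-2x) - (-2y) = -2x + 2y   [differs from x - y: not invariant]
(B) xy  ->  (-2x)(-2y) = 4xy   [differs from xy: not invariant]
(C) x + y  ->  (-2x) + (-2y) = -2x - 2y   [differs from x + y: not invariant]
(D) y/x  ->  (-2y)/(-2x) = y/x   [equals y/x: invariant]

Only option (D), y/x, is unchanged by the transformation.
The common factor -2 cancels in a ratio of coordinates, while sums, products and sums of squares pick up factors of -2 or 4.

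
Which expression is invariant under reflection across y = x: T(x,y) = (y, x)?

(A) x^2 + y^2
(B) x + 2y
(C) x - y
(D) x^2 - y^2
A

The map is reflection across y = x: T(x,y) = (y, x).
Substitute the transformed coordinates into each option and compare with the original:
(A) x^2 + y^2  ->  (y)^2 + (x)^2 = x^2 + y^2   [equals x^2 + y^2: invariant]
(B) x + 2y  ->  (y) + 2(x) = 2x + y   [differs from x + 2y: not invariant]
(C) x - y  ->  (y) - (x) = -x + y   [differs from x - y: not invariant]
(D) x^2 - y^2  ->  (y)^2 - (x)^2 = -x^2 + y^2   [differs from x^2 - y^2: not invariant]

Only option (A), x^2 + y^2, is unchanged by the transformation.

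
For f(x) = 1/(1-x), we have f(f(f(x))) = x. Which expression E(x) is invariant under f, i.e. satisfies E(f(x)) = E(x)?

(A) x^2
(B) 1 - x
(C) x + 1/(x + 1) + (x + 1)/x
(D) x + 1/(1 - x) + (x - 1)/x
D

Replace x by f(x) = 1/(1 - x) in each option and simplify. As a quick numerical cross-check, also compare E(3) with E(f(3)) = E(-1/2).

(A) x^2  ->  (1/(1 - x))^2 = (x - 1)^(-2); check: E(3) = 9 but E(-1/2) = 1/4.   [not invariant]
(B) 1 - x  ->  1 - (1/(1 - x)) = x/(x - 1); check: E(3) = -2 but E(-1/2) = 3/2.   [not invariant]
(C) x + 1/(x + 1) + (x + 1)/x  ->  (1/(1 - x)) + 1/((1/(1 - x)) + 1) + ((1/(1 - x)) + 1)/(1/(1 - x)) = (-x^3 + 6x^2 - 11x + 7)/(x^2 - 3x + 2); check: E(3) = 55/12 but E(-1/2) = 1/2.   [not invariant]
(D) x + 1/(1 - x) + (x - 1)/x  ->  (1/(1 - x)) + 1/(1 - (1/(1 - x))) + ((1/(1 - x)) - 1)/(1/(1 - x)), which simplifies back to x + 1/(1 - x) + (x - 1)/x; check: E(3) = 19/6, E(-1/2) = 19/6.   [invariant]

Only (D) is unchanged. Indeed f(f(x)) = 1/(1 - 1/(1-x)) = (1-x)/(-x) = (x-1)/x, so E(x) = x + f(x) + f(f(x)) is the sum over the whole 3-cycle; applying f just permutes the three terms cyclically (x -> f(x) -> f(f(x)) -> x), leaving the sum unchanged.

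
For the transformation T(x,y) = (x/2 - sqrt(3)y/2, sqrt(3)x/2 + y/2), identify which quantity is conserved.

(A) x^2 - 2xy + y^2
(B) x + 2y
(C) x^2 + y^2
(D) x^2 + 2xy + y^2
C

An expression E(x,y) is invariant under T if E(T(x,y)) = E(x,y). Here T(x,y) = (x/2 - sqrt(3)y/2, sqrt(3)x/2 + y/2).
Substitute the transformed coordinates into each option and compare with the original:
(A) x^2 - 2xy + y^2  ->  (x/2 - sqrt(3)y/2)^2 - 2(x/2 - sqrt(3)y/2)(sqrt(3)x/2 + y/2) + (sqrt(3)x/2 + y/2)^2 = -sqrt(3)x^2/2 + x^2 + xy + sqrt(3)y^2/2 + y^2   [differs from x^2 - 2xy + y^2: not invariant]
(B) x + 2y  ->  (x/2 - sqrt(3)y/2) + 2(sqrt(3)x/2 + y/2) = x/2 + sqrt(3)x - sqrt(3)y/2 + y   [differs from x + 2y: not invariant]
(C) x^2 + y^2  ->  (x/2 - sqrt(3)y/2)^2 + (sqrt(3)x/2 + y/2)^2 = x^2 + y^2   [equals x^2 + y^2: invariant]
(D) x^2 + 2xy + y^2  ->  (x/2 - sqrt(3)y/2)^2 + 2(x/2 - sqrt(3)y/2)(sqrt(3)x/2 + y/2) + (sqrt(3)x/2 + y/2)^2 = sqrt(3)x^2/2 + x^2 - xy - sqrt(3)y^2/2 + y^2   [differs from x^2 + 2xy + y^2: not invariant]

Only option (C), x^2 + y^2, is unchanged by the transformation.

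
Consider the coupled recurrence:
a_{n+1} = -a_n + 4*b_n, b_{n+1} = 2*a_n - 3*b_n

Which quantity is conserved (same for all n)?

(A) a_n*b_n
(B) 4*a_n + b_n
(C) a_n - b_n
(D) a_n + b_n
D

Replace a_n by a_{n+1} = -a_n + 4*b_n and b_n by b_{n+1} = 2*a_n - 3*b_n in each option and simplify:
(A) a_n*b_n  ->  (-a_n + 4*b_n)*(2*a_n - 3*b_n) = -2*a_n^2 + 11*a_n*b_n - 12*b_n^2   [not conserved]
(B) 4*a_n + b_n  ->  4*(-a_n + 4*b_n) + (2*a_n - 3*b_n) = -2*a_n + 13*b_n   [not conserved]
(C) a_n - b_n  ->  (-a_n + 4*b_n) - (2*a_n - 3*b_n) = -3*a_n + 7*b_n   [not conserved]
(D) a_n + b_n  ->  (-a_n + 4*b_n) + (2*a_n - 3*b_n) = a_n + b_n   [conserved]

Only (D) a_n + b_n returns to itself after one step, so it is the conserved quantity.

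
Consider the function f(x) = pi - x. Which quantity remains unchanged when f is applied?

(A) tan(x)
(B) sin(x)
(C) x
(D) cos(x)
B

For f(x) = pi - x:
sin(pi - x) = sin(x), so sine is invariant under this transformation.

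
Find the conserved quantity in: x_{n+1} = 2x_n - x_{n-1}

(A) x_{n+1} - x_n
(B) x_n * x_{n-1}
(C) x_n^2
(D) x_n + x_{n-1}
A

For the recurrence x_{n+1} = 2x_n - x_{n-1}:

If x_{n+1} = 2x_n - x_{n-1}, then:
x_{n+1} - x_n = x_n - x_{n-1}
The first difference is constant throughout the sequence.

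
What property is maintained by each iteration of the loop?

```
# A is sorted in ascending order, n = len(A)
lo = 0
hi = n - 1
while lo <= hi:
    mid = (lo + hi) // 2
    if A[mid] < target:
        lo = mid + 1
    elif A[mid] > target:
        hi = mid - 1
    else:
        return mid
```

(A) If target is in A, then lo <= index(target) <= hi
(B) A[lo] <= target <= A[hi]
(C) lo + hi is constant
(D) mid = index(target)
A

A loop invariant must hold before the first iteration and be re-established by every execution of the body.

(A) If target is in A, then lo <= index(target) <= hi: Before the loop [lo, hi] = [0, n-1] covers every index. When A[mid] < target, sortedness puts target strictly to the right of mid, so setting lo = mid + 1 keeps index(target) in [lo, hi]; symmetrically for hi = mid - 1. Hence 'if target is in A then lo <= index(target) <= hi' holds after every iteration, and when lo > hi it proves target is absent.

The other options fail:
(B) A[lo] <= target <= A[hi]: fails when target is not in A (e.g. target < A[0] already violates it before the loop), so it is not maintained in general.
(C) lo + hi is constant: each iteration moves exactly one of lo, hi, so lo + hi changes (e.g. 0 + (n-1) becomes (mid+1) + (n-1)).
(D) mid = index(target): mid is just the current probe; it equals index(target) only on the iteration that returns.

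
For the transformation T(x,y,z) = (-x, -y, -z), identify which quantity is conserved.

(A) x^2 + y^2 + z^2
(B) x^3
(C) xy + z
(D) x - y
A

Apply T(x,y,z) = (-x, -y, -z) to each option, i.e. replace (x, y, z) by the transformed coordinates.
Substitute the transformed coordinates into each option and compare with the original:
(A) x^2 + y^2 + z^2  ->  (-x)^2 + (-y)^2 + (-z)^2 = x^2 + y^2 + z^2   [equals x^2 + y^2 + z^2: invariant]
(B) x^3  ->  (-x)^3 = -x^3   [differs from x^3: not invariant]
(C) xy + z  ->  (-x)(-y) + (-z) = xy - z   [differs from xy + z: not invariant]
(D) x - y  ->  (-x) - (-y) = -x + y   [differs from x - y: not invariant]

Only option (A), x^2 + y^2 + z^2, is unchanged by the transformation.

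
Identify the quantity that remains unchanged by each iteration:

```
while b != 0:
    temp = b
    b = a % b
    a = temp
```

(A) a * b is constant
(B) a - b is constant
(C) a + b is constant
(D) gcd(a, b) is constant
D

A loop invariant must hold before the first iteration and be re-established by every execution of the body.

(D) gcd(a, b) is constant: One iteration replaces (a, b) by (b, a mod b). Since a mod b = a - q*b for an integer q, any common divisor of a and b divides b and a mod b, and conversely; hence gcd(b, a mod b) = gcd(a, b). For instance (16, 5) -> (5, 1) keeps gcd = 1. At exit b = 0 and a = gcd of the original inputs.

The other options fail:
(A) a * b is constant: e.g. (a, b) = (16, 5) -> (5, 1): the product goes from 80 to 5.
(B) a - b is constant: e.g. (a, b) = (16, 5) -> (5, 1): the difference goes from 11 to 4.
(C) a + b is constant: e.g. (a, b) = (16, 5) -> (5, 1): the sum goes from 21 to 6.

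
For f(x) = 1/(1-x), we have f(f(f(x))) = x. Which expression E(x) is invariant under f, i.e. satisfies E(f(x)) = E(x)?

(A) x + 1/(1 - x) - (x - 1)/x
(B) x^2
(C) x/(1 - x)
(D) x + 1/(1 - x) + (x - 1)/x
D

Replace x by f(x) = 1/(1 - x) in each option and simplify. As a quick numerical cross-check, also compare E(3) with E(f(3)) = E(-1/2).

(A) x + 1/(1 - x) - (x - 1)/x  ->  (1/(1 - x)) + 1/(1 - (1/(1 - x))) - ((1/(1 - x)) - 1)/(1/(1 - x)) = (x^2(1 - x) - x + (x - 1)^2)/(x(x - 1)); check: E(3) = 11/6 but E(-1/2) = -17/6.   [not invariant]
(B) x^2  ->  (1/(1 - x))^2 = (x - 1)^(-2); check: E(3) = 9 but E(-1/2) = 1/4.   [not invariant]
(C) x/(1 - x)  ->  (1/(1 - x))/(1 - (1/(1 - x))) = -1/x; check: E(3) = -3/2 but E(-1/2) = -1/3.   [not invariant]
(D) x + 1/(1 - x) + (x - 1)/x  ->  (1/(1 - x)) + 1/(1 - (1/(1 - x))) + ((1/(1 - x)) - 1)/(1/(1 - x)), which simplifies back to x + 1/(1 - x) + (x - 1)/x; check: E(3) = 19/6, E(-1/2) = 19/6.   [invariant]

Only (D) is unchanged. Indeed f(f(x)) = 1/(1 - 1/(1-x)) = (1-x)/(-x) = (x-1)/x, so E(x) = x + f(x) + f(f(x)) is the sum over the whole 3-cycle; applying f just permutes the three terms cyclically (x -> f(x) -> f(f(x)) -> x), leaving the sum unchanged.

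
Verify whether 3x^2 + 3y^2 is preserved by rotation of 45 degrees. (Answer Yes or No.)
Yes

Applying rotation by 45 degrees: x' = x*cos(45 degrees) - y*sin(45 degrees) = sqrt(2)x/2 - sqrt(2)y/2, y' = x*sin(45 degrees) + y*cos(45 degrees) = sqrt(2)x/2 + sqrt(2)y/2

Substituting into 3x^2 + 3y^2:
3(sqrt(2)x/2 - sqrt(2)y/2)^2 + 3(sqrt(2)x/2 + sqrt(2)y/2)^2
= 3x^2 + 3y^2

This equals the original expression 3x^2 + 3y^2, so it IS invariant.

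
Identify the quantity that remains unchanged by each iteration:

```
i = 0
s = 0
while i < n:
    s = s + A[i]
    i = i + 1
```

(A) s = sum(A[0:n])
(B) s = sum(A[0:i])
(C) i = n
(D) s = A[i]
B

A loop invariant must hold before the first iteration and be re-established by every execution of the body.

(B) s = sum(A[0:i]): Initially i = 0 and s = 0 = sum of the empty slice A[0:0]. If s = sum(A[0:i]) holds at the top of an iteration, the body sets s to sum(A[0:i]) + A[i] = sum(A[0:i+1]) and then i to i+1, so s = sum(A[0:i]) holds again. At exit i = n, giving s = sum(A[0:n]).

The other options fail:
(A) s = sum(A[0:n]): false before the loop (s = 0, not the full sum) -- it only becomes true at exit.
(C) i = n: false initially (i = 0); it is the exit condition, not an invariant.
(D) s = A[i]: after the first iteration s = A[0] but i = 1, so s = A[i] compares s with the wrong element (and fails in general).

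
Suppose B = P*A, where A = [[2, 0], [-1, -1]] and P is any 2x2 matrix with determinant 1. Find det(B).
-2

By the multiplicative property of determinants, det(B) = det(P*A) = det(P) * det(A) = det(A),
so the determinant is invariant under multiplication by any determinant-1 matrix; we just need det(A).

det(A) = (2)(-1) - (0)(-1) = -2 - 0 = -2

Therefore det(B) = 1 * (-2) = -2.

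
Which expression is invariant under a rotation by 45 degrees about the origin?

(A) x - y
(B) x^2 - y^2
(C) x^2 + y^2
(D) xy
C

A rotation by 45 degrees sends (x, y) to (sqrt(2)x/2 - sqrt(2)y/2, sqrt(2)x/2 + sqrt(2)y/2).
Substitute the transformed coordinates into each option and compare with the original:
(A) x - y  ->  (sqrt(2)x/2 - sqrt(2)y/2) - (sqrt(2)x/2 + sqrt(2)y/2) = -sqrt(2)y   [differs from x - y: not invariant]
(B) x^2 - y^2  ->  (sqrt(2)x/2 - sqrt(2)y/2)^2 - (sqrt(2)x/2 + sqrt(2)y/2)^2 = -2xy   [differs from x^2 - y^2: not invariant]
(C) x^2 + y^2  ->  (sqrt(2)x/2 - sqrt(2)y/2)^2 + (sqrt(2)x/2 + sqrt(2)y/2)^2 = x^2 + y^2   [equals x^2 + y^2: invariant]
(D) xy  ->  (sqrt(2)x/2 - sqrt(2)y/2)(sqrt(2)x/2 + sqrt(2)y/2) = x^2/2 - y^2/2   [differs from xy: not invariant]

Only option (C), x^2 + y^2, is unchanged by the transformation.
Geometrically, x^2 + y^2 is the squared distance from the origin, which every rotation about the origin preserves.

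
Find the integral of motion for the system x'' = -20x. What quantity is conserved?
E = (x')^2 + 20x^2

Multiply the equation by x':
x' * x'' = -20x * x'
The left side is d/dt[(x')^2/2] and the right side is d/dt[-20x^2/2], so
d/dt[(x')^2/2 + 20x^2/2] = 0, i.e. (x')^2/2 + 20x^2/2 = constant.
Multiplying by 2, the integral of motion is E = (x')^2 + 20x^2.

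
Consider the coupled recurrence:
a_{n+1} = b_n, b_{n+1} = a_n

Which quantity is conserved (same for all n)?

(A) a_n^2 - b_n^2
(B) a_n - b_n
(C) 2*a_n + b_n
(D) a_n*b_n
D

Replace a_n by a_{n+1} = b_n and b_n by b_{n+1} = a_n in each option and simplify:
(A) a_n^2 - b_n^2  ->  (b_n)^2 - (a_n)^2 = -a_n^2 + b_n^2   [not conserved]
(B) a_n - b_n  ->  (b_n) - (a_n) = -a_n + b_n   [not conserved]
(C) 2*a_n + b_n  ->  2*(b_n) + (a_n) = a_n + 2*b_n   [not conserved]
(D) a_n*b_n  ->  (b_n)*(a_n) = a_n*b_n   [conserved]

Only (D) a_n*b_n returns to itself after one step, so it is the conserved quantity.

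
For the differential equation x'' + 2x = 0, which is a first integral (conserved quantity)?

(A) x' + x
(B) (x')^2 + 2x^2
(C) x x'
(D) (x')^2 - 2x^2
B

A first integral I satisfies dI/dt = 0 along every solution. Differentiate each option and use the equation of motion:
(A) d/dt[x' + x] = x'' + x' = -2x + x', not identically 0
(B) d/dt[(x')^2 + 2x^2] = 2x'x'' + 4x x' = 2x'(-2x) + 4x x' = 0
(C) d/dt[x x'] = (x')^2 + x x'' = (x')^2 - 2x^2, not identically 0
(D) d/dt[(x')^2 - 2x^2] = 2x'x'' - 4x x' = -8x x', not identically 0

Only (B) has zero time-derivative. So the energy-like quantity (x')^2 + 2x^2 is the first integral.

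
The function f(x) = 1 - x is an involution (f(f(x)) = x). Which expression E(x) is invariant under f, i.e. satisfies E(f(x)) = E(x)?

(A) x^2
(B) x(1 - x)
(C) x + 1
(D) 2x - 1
B

Replace x by f(x) = 1 - x in each option and simplify. As a quick numerical cross-check, also compare E(4) with E(f(4)) = E(-3).

(A) x^2  ->  (1 - x)^2 = (x - 1)^2; check: E(4) = 16 but E(-3) = 9.   [not invariant]
(B) x(1 - x)  ->  (1 - x)(1 - (1 - x)), which simplifies back to x(1 - x); check: E(4) = -12, E(-3) = -12.   [invariant]
(C) x + 1  ->  (1 - x) + 1 = 2 - x; check: E(4) = 5 but E(-3) = -2.   [not invariant]
(D) 2x - 1  ->  2(1 - x) - 1 = 1 - 2x; check: E(4) = 7 but E(-3) = -7.   [not invariant]

Only (B) is unchanged. E is symmetric under swapping x with f(x) = 1 - x, which is exactly what an involution does.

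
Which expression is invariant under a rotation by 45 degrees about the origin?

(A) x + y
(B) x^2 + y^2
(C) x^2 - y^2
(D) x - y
B

A rotation by 45 degrees sends (x, y) to (sqrt(2)x/2 - sqrt(2)y/2, sqrt(2)x/2 + sqrt(2)y/2).
Substitute the transformed coordinates into each option and compare with the original:
(A) x + y  ->  (sqrt(2)x/2 - sqrt(2)y/2) + (sqrt(2)x/2 + sqrt(2)y/2) = sqrt(2)x   [differs from x + y: not invariant]
(B) x^2 + y^2  ->  (sqrt(2)x/2 - sqrt(2)y/2)^2 + (sqrt(2)x/2 + sqrt(2)y/2)^2 = x^2 + y^2   [equals x^2 + y^2: invariant]
(C) x^2 - y^2  ->  (sqrt(2)x/2 - sqrt(2)y/2)^2 - (sqrt(2)x/2 + sqrt(2)y/2)^2 = -2xy   [differs from x^2 - y^2: not invariant]
(D) x - y  ->  (sqrt(2)x/2 - sqrt(2)y/2) - (sqrt(2)x/2 + sqrt(2)y/2) = -sqrt(2)y   [differs from x - y: not invariant]

Only option (B), x^2 + y^2, is unchanged by the transformation.
Geometrically, x^2 + y^2 is the squared distance from the origin, which every rotation about the origin preserves.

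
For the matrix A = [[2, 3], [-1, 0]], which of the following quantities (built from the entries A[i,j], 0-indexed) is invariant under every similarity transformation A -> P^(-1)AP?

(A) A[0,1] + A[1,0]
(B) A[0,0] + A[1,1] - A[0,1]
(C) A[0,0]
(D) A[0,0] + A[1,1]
D

A[0,0] + A[1,1] is the trace of A. By the cyclic property of the trace, tr(P^(-1)AP) = tr(APP^(-1)) = tr(A), so it is the same for every matrix similar to A.

The other combinations are not similarity invariants. For example, take P = [[1, 1], [1, 2]] (det P = 1), so P^(-1) = [[2, -1], [-1, 1]] and
B = P^(-1)AP = [[11, 17], [-6, -9]].
Evaluating each option on A and on B:
(A) A[0,1] + A[1,0]: 2 for A, 11 for B -> changes
(B) A[0,0] + A[1,1] - A[0,1]: -1 for A, -15 for B -> changes
(C) A[0,0]: 2 for A, 11 for B -> changes
(D) A[0,0] + A[1,1]: 2 for A, 2 for B -> unchanged

Only (D) A[0,0] + A[1,1] = 2 survives (and it does so for every P, not just this one), so it is the invariant.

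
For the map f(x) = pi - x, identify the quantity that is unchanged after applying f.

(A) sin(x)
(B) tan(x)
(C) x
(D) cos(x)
A

For f(x) = pi - x:
sin(pi - x) = sin(x), so sine is invariant under this transformation.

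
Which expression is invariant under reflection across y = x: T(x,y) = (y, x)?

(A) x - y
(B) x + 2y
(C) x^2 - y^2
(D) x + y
D

The map is reflection across y = x: T(x,y) = (y, x).
Substitute the transformed coordinates into each option and compare with the original:
(A) x - y  ->  (y) - (x) = -x + y   [differs from x - y: not invariant]
(B) x + 2y  ->  (y) + 2(x) = 2x + y   [differs from x + 2y: not invariant]
(C) x^2 - y^2  ->  (y)^2 - (x)^2 = -x^2 + y^2   [differs from x^2 - y^2: not invariant]
(D) x + y  ->  (y) + (x) = x + y   [equals x + y: invariant]

Only option (D), x + y, is unchanged by the transformation.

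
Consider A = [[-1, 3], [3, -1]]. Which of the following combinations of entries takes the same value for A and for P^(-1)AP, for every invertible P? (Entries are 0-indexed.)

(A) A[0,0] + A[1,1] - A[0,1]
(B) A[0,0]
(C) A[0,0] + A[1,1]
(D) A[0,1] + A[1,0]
C

A[0,0] + A[1,1] is the trace of A. By the cyclic property of the trace, tr(P^(-1)AP) = tr(APP^(-1)) = tr(A), so it is the same for every matrix similar to A.

The other combinations are not similarity invariants. For example, take P = [[1, 1], [1, 2]] (det P = 1), so P^(-1) = [[2, -1], [-1, 1]] and
B = P^(-1)AP = [[2, 9], [0, -4]].
Evaluating each option on A and on B:
(A) A[0,0] + A[1,1] - A[0,1]: -5 for A, -11 for B -> changes
(B) A[0,0]: -1 for A, 2 for B -> changes
(C) A[0,0] + A[1,1]: -2 for A, -2 for B -> unchanged
(D) A[0,1] + A[1,0]: 6 for A, 9 for B -> changes

Only (C) A[0,0] + A[1,1] = -2 survives (and it does so for every P, not just this one), so it is the invariant.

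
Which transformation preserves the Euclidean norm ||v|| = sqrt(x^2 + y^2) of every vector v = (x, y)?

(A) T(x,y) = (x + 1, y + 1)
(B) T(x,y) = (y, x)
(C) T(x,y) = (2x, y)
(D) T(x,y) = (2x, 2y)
B

A transformation preserves a norm if ||T(v)|| = ||v|| for every v; a single vector where the norm changes rules an option out.

(A) T(x,y) = (x + 1, y + 1): v = (1, 0) has norm sqrt((1)^2 + (0)^2) = 1, but T(v) = (2, 1) has norm sqrt(5) -- not preserved.
(B) T(x,y) = (y, x): preserves the norm -- it is an orthogonal map (a rotation/reflection), and (y)^2 + (x)^2 simplifies to x^2 + y^2.
(C) T(x,y) = (2x, y): v = (1, 0) has norm sqrt((1)^2 + (0)^2) = 1, but T(v) = (2, 0) has norm 2 -- not preserved.
(D) T(x,y) = (2x, 2y): v = (1, 0) has norm sqrt((1)^2 + (0)^2) = 1, but T(v) = (2, 0) has norm 2 -- not preserved.

Therefore the answer is (B).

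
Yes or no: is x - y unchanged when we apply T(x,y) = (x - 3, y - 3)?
Yes

Substitute T(x,y) = (x - 3, y - 3) into the expression and compare with the original.

Original: x - y
After applying T: (x - 3) - (y - 3) = x - y

This is identical to the original x - y, so the expression is invariant.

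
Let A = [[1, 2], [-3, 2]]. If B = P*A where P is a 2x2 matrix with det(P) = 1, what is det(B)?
8

By the multiplicative property of determinants, det(B) = det(P*A) = det(P) * det(A) = det(A),
so the determinant is invariant under multiplication by any determinant-1 matrix; we just need det(A).

det(A) = (1)(2) - (2)(-3) = 2 - (-6) = 8

Therefore det(B) = 1 * 8 = 8.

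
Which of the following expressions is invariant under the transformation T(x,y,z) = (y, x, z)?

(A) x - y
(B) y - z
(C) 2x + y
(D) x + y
D

Apply T(x,y,z) = (y, x, z) to each option, i.e. replace (x, y, z) by the transformed coordinates.
Substitute the transformed coordinates into each option and compare with the original:
(A) x - y  ->  (y) - (x) = -x + y   [differs from x - y: not invariant]
(B) y - z  ->  (x) - (z) = x - z   [differs from y - z: not invariant]
(C) 2x + y  ->  2(y) + (x) = x + 2y   [differs from 2x + y: not invariant]
(D) x + y  ->  (y) + (x) = x + y   [equals x + y: invariant]

Only option (D), x + y, is unchanged by the transformation.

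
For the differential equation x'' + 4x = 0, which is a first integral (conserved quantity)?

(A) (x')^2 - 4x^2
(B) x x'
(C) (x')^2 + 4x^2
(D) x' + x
C

A first integral I satisfies dI/dt = 0 along every solution. Differentiate each option and use the equation of motion:
(A) d/dt[(x')^2 - 4x^2] = 2x'x'' - 8x x' = -16x x', not identically 0
(B) d/dt[x x'] = (x')^2 + x x'' = (x')^2 - 4x^2, not identically 0
(C) d/dt[(x')^2 + 4x^2] = 2x'x'' + 8x x' = 2x'(-4x) + 8x x' = 0
(D) d/dt[x' + x] = x'' + x' = -4x + x', not identically 0

Only (C) has zero time-derivative. So the energy-like quantity (x')^2 + 4x^2 is the first integral.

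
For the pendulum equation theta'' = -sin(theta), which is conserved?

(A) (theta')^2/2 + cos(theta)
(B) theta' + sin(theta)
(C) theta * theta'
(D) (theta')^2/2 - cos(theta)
D

A first integral I satisfies dI/dt = 0 along every solution. Differentiate each option and use the equation of motion:
(A) d/dt[(theta')^2/2 + cos(theta)] = theta' theta'' - sin(theta) theta' = -2 theta' sin(theta), not identically 0
(B) d/dt[theta' + sin(theta)] = theta'' + cos(theta) theta' = -sin(theta) + theta' cos(theta), not identically 0
(C) d/dt[theta * theta'] = (theta')^2 + theta theta'' = (theta')^2 - theta sin(theta), not identically 0
(D) d/dt[(theta')^2/2 - cos(theta)] = theta' theta'' + sin(theta) theta' = theta'(-sin(theta)) + theta' sin(theta) = 0

Only (D) has zero time-derivative. This is the total energy: kinetic (theta')^2/2 plus potential -cos(theta).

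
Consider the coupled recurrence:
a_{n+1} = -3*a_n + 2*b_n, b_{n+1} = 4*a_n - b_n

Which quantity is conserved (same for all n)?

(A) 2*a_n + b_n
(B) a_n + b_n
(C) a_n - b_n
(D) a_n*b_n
B

Replace a_n by a_{n+1} = -3*a_n + 2*b_n and b_n by b_{n+1} = 4*a_n - b_n in each option and simplify:
(A) 2*a_n + b_n  ->  2*(-3*a_n + 2*b_n) + (4*a_n - b_n) = -2*a_n + 3*b_n   [not conserved]
(B) a_n + b_n  ->  (-3*a_n + 2*b_n) + (4*a_n - b_n) = a_n + b_n   [conserved]
(C) a_n - b_n  ->  (-3*a_n + 2*b_n) - (4*a_n - b_n) = -7*a_n + 3*b_n   [not conserved]
(D) a_n*b_n  ->  (-3*a_n + 2*b_n)*(4*a_n - b_n) = -12*a_n^2 + 11*a_n*b_n - 2*b_n^2   [not conserved]

Only (B) a_n + b_n returns to itself after one step, so it is the conserved quantity.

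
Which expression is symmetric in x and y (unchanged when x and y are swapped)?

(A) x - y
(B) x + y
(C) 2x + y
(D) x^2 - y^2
B

A symmetric expression is unchanged when the variables are permuted; here the transformation to test is the swap (x, y) -> (y, x).
Substitute the transformed coordinates into each option and compare with the original:
(A) x - y  ->  (y) - (x) = -x + y   [differs from x - y: not invariant]
(B) x + y  ->  (y) + (x) = x + y   [equals x + y: invariant]
(C) 2x + y  ->  2(y) + (x) = x + 2y   [differs from 2x + y: not invariant]
(D) x^2 - y^2  ->  (y)^2 - (x)^2 = -x^2 + y^2   [differs from x^2 - y^2: not invariant]

Only option (B), x + y, is unchanged by the transformation.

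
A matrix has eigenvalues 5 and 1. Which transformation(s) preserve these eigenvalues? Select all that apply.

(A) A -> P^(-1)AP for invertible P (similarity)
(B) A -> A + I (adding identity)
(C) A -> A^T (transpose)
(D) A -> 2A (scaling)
A and C

Eigenvalues are preserved by:
1. Similarity transformations: A -> P^(-1)AP (same characteristic polynomial)
2. Transpose: A^T has the same eigenvalues as A

Eigenvalues are NOT preserved by:
- Adding identity: eigenvalues become 5+1, 1+1
- Scaling: eigenvalues become 10, 2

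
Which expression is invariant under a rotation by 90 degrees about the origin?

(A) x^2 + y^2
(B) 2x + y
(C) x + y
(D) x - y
A

A rotation by 90 degrees sends (x, y) to (-y, x).
Substitute the transformed coordinates into each option and compare with the original:
(A) x^2 + y^2  ->  (-y)^2 + (x)^2 = x^2 + y^2   [equals x^2 + y^2: invariant]
(B) 2x + y  ->  2(-y) + (x) = x - 2y   [differs from 2x + y: not invariant]
(C) x + y  ->  (-y) + (x) = x - y   [differs from x + y: not invariant]
(D) x - y  ->  (-y) - (x) = -x - y   [differs from x - y: not invariant]

Only option (A), x^2 + y^2, is unchanged by the transformation.
Geometrically, x^2 + y^2 is the squared distance from the origin, which every rotation about the origin preserves.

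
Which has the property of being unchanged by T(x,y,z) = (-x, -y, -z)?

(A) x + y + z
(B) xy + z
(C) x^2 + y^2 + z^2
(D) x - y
C

Apply T(x,y,z) = (-x, -y, -z) to each option, i.e. replace (x, y, z) by the transformed coordinates.
Substitute the transformed coordinates into each option and compare with the original:
(A) x + y + z  ->  (-x) + (-y) + (-z) = -x - y - z   [differs from x + y + z: not invariant]
(B) xy + z  ->  (-x)(-y) + (-z) = xy - z   [differs from xy + z: not invariant]
(C) x^2 + y^2 + z^2  ->  (-x)^2 + (-y)^2 + (-z)^2 = x^2 + y^2 + z^2   [equals x^2 + y^2 + z^2: invariant]
(D) x - y  ->  (-x) - (-y) = -x + y   [differs from x - y: not invariant]

Only option (C), x^2 + y^2 + z^2, is unchanged by the transformation.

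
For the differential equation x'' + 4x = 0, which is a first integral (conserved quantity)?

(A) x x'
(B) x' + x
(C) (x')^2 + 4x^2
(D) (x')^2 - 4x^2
C

A first integral I satisfies dI/dt = 0 along every solution. Differentiate each option and use the equation of motion:
(A) d/dt[x x'] = (x')^2 + x x'' = (x')^2 - 4x^2, not identically 0
(B) d/dt[x' + x] = x'' + x' = -4x + x', not identically 0
(C) d/dt[(x')^2 + 4x^2] = 2x'x'' + 8x x' = 2x'(-4x) + 8x x' = 0
(D) d/dt[(x')^2 - 4x^2] = 2x'x'' - 8x x' = -16x x', not identically 0

Only (C) has zero time-derivative. So the energy-like quantity (x')^2 + 4x^2 is the first integral.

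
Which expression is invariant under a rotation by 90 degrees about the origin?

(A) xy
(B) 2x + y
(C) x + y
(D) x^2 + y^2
D

A rotation by 90 degrees sends (x, y) to (-y, x).
Substitute the transformed coordinates into each option and compare with the original:
(A) xy  ->  (-y)(x) = -xy   [differs from xy: not invariant]
(B) 2x + y  ->  2(-y) + (x) = x - 2y   [differs from 2x + y: not invariant]
(C) x + y  ->  (-y) + (x) = x - y   [differs from x + y: not invariant]
(D) x^2 + y^2  ->  (-y)^2 + (x)^2 = x^2 + y^2   [equals x^2 + y^2: invariant]

Only option (D), x^2 + y^2, is unchanged by the transformation.
Geometrically, x^2 + y^2 is the squared distance from the origin, which every rotation about the origin preserves.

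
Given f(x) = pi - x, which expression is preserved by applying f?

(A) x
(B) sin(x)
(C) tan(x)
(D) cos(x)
B

For f(x) = pi - x:
sin(pi - x) = sin(x), so sine is invariant under this transformation.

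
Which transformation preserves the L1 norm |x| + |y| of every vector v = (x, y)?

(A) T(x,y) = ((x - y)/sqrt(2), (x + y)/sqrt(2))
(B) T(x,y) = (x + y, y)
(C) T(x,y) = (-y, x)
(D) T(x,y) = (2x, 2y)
C

A transformation preserves a norm if ||T(v)|| = ||v|| for every v; a single vector where the norm changes rules an option out.

(A) T(x,y) = ((x - y)/sqrt(2), (x + y)/sqrt(2)): v = (1, 0) has norm |1| + |0| = 1, but T(v) = (sqrt(2)/2, sqrt(2)/2) has norm sqrt(2) -- not preserved.
(B) T(x,y) = (x + y, y): v = (0, 1) has norm |0| + |1| = 1, but T(v) = (1, 1) has norm 2 -- not preserved.
(C) T(x,y) = (-y, x): preserves the norm -- it only permutes the coordinates and/or flips signs, which leaves |x| + |y| unchanged.
(D) T(x,y) = (2x, 2y): v = (1, 0) has norm |1| + |0| = 1, but T(v) = (2, 0) has norm 2 -- not preserved.

Therefore the answer is (C).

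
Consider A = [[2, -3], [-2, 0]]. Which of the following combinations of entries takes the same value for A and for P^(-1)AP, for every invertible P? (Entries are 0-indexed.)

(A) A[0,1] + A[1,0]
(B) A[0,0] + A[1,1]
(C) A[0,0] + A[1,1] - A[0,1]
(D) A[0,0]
B

A[0,0] + A[1,1] is the trace of A. By the cyclic property of the trace, tr(P^(-1)AP) = tr(APP^(-1)) = tr(A), so it is the same for every matrix similar to A.

The other combinations are not similarity invariants. For example, take P = [[1, 1], [1, 2]] (det P = 1), so P^(-1) = [[2, -1], [-1, 1]] and
B = P^(-1)AP = [[0, -6], [-1, 2]].
Evaluating each option on A and on B:
(A) A[0,1] + A[1,0]: -5 for A, -7 for B -> changes
(B) A[0,0] + A[1,1]: 2 for A, 2 for B -> unchanged
(C) A[0,0] + A[1,1] - A[0,1]: 5 for A, 8 for B -> changes
(D) A[0,0]: 2 for A, 0 for B -> changes

Only (B) A[0,0] + A[1,1] = 2 survives (and it does so for every P, not just this one), so it is the invariant.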